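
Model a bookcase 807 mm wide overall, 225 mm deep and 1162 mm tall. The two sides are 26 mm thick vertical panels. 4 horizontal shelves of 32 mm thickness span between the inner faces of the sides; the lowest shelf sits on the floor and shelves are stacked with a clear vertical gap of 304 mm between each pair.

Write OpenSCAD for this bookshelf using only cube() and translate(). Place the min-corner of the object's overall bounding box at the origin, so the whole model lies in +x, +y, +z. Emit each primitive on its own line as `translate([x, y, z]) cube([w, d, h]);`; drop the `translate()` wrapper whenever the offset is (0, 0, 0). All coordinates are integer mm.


cube([26, 225, 1162]);
translate([781, 0, 0]) cube([26, 225, 1162]);
translate([26, 0, 0]) cube([755, 225, 32]);
translate([26, 0, 336]) cube([755, 225, 32]);
translate([26, 0, 672]) cube([755, 225, 32]);
translate([26, 0, 1008]) cube([755, 225, 32]);


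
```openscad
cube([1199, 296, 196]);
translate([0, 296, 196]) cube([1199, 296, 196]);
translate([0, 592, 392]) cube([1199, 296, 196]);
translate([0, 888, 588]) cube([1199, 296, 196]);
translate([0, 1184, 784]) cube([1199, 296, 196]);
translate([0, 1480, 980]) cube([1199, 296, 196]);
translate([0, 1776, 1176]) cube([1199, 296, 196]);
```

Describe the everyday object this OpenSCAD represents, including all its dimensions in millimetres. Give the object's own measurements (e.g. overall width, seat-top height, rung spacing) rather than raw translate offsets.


A straight staircase of 7 solid steps. Each step is 1199 mm wide (x), 296 mm deep (y, the going) and 196 mm tall (the rise). The first step rests on the floor; each subsequent step sits one going further in +y and one rise higher in +z, directly behind and above the previous step with no overlap.


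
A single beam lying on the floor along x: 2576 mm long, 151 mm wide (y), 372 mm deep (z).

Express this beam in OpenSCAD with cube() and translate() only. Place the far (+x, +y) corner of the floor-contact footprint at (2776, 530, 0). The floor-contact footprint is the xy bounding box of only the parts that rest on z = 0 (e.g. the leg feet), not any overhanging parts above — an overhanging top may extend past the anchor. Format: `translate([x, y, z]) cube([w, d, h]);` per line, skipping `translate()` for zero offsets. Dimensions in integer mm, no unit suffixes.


translate([200, 379, 0]) cube([2576, 151, 372]);


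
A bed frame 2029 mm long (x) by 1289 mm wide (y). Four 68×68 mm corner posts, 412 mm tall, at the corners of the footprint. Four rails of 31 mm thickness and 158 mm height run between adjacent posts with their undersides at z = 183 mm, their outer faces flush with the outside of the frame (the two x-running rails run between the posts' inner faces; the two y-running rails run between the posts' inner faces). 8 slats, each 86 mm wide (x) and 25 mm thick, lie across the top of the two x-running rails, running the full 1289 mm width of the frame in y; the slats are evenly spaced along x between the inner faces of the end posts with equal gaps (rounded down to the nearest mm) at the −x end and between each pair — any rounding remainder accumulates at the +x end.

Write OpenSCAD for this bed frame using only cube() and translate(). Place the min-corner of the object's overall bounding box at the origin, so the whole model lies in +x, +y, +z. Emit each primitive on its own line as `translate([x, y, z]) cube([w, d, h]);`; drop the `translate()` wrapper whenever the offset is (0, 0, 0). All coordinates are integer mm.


cube([68, 68, 412]);
translate([0, 1221, 0]) cube([68, 68, 412]);
translate([1961, 0, 0]) cube([68, 68, 412]);
translate([1961, 1221, 0]) cube([68, 68, 412]);
translate([68, 0, 183]) cube([1893, 31, 158]);
translate([68, 1258, 183]) cube([1893, 31, 158]);
translate([0, 68, 183]) cube([31, 1153, 158]);
translate([1998, 68, 183]) cube([31, 1153, 158]);
translate([201, 0, 341]) cube([86, 1289, 25]);
translate([420, 0, 341]) cube([86, 1289, 25]);
translate([639, 0, 341]) cube([86, 1289, 25]);
translate([858, 0, 341]) cube([86, 1289, 25]);
translate([1077, 0, 341]) cube([86, 1289, 25]);
translate([1296, 0, 341]) cube([86, 1289, 25]);
translate([1515, 0, 341]) cube([86, 1289, 25]);
translate([1734, 0, 341]) cube([86, 1289, 25]);


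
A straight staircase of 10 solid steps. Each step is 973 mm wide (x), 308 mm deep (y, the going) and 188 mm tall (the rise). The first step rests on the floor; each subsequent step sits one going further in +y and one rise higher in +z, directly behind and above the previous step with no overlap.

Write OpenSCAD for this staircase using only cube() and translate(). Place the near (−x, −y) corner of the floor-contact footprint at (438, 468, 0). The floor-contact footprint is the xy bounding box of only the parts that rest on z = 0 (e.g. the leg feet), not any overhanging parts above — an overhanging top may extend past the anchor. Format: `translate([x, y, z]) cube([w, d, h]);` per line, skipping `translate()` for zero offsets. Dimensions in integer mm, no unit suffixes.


translate([438, 468, 0]) cube([973, 308, 188]);
translate([438, 776, 188]) cube([973, 308, 188]);
translate([438, 1084, 376]) cube([973, 308, 188]);
translate([438, 1392, 564]) cube([973, 308, 188]);
translate([438, 1700, 752]) cube([973, 308, 188]);
translate([438, 2008, 940]) cube([973, 308, 188]);
translate([438, 2316, 1128]) cube([973, 308, 188]);
translate([438, 2624, 1316]) cube([973, 308, 188]);
translate([438, 2932, 1504]) cube([973, 308, 188]);
translate([438, 3240, 1692]) cube([973, 308, 188]);


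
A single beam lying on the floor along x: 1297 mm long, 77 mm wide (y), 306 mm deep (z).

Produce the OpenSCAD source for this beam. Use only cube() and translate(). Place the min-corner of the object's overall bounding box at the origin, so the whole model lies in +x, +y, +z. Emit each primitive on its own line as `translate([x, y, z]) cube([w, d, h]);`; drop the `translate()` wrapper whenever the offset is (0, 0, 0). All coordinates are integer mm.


cube([1297, 77, 306]);


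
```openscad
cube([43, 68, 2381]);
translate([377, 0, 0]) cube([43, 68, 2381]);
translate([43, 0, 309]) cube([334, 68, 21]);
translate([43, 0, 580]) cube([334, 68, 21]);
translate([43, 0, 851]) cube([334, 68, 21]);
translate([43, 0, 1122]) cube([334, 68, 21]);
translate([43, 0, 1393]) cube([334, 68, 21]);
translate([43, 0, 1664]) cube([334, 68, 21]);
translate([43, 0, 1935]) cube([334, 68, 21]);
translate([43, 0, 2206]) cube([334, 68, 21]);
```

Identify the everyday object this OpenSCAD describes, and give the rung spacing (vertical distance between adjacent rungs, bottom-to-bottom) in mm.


A ladder. The rung spacing is 271 mm.

Two tall 43×68 posts with 8 short bars between them — a ladder. Adjacent rungs sit at z = 309 and z = 580, so the spacing is 580 − 309 = 271 mm.


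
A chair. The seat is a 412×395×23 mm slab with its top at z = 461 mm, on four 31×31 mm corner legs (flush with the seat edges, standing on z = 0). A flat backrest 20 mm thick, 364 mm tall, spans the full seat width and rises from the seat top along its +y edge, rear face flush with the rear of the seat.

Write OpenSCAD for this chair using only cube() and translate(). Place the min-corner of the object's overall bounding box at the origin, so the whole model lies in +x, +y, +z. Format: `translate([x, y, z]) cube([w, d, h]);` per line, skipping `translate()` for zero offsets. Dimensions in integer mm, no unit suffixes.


// leg_h = 461 - 23 = 438
translate([0, 0, 438]) cube([412, 395, 23]);
cube([31, 31, 438]);
translate([381, 0, 0]) cube([31, 31, 438]);
translate([0, 364, 0]) cube([31, 31, 438]);
translate([381, 364, 0]) cube([31, 31, 438]);
translate([0, 375, 461]) cube([412, 20, 364]);


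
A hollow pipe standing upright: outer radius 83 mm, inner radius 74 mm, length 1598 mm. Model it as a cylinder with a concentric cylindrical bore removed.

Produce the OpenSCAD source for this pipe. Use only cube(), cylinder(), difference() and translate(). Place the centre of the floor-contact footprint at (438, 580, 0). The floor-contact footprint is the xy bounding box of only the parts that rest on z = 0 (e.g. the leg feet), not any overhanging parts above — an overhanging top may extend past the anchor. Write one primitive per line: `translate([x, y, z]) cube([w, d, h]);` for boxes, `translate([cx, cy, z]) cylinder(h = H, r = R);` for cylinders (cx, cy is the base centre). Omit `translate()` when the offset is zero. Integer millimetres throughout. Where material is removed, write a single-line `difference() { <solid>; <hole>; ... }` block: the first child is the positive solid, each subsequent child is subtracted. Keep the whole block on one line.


difference() { translate([438, 580, 0]) cylinder(h = 1598, r = 83); translate([438, 580, 0]) cylinder(h = 1598, r = 74); }


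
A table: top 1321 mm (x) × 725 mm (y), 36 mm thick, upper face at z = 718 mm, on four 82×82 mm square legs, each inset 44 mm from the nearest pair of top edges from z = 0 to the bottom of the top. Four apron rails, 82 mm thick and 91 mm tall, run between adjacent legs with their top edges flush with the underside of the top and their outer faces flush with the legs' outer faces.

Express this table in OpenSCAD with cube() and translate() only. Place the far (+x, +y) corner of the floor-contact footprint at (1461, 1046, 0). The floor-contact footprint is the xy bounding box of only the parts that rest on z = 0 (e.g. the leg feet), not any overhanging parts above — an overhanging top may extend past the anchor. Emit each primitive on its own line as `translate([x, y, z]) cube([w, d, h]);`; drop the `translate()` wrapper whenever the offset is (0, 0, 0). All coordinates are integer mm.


// leg_h = 718 - 36 = 682
// apron z = 682 - 91 = 591
translate([184, 365, 682]) cube([1321, 725, 36]);
translate([228, 409, 0]) cube([82, 82, 682]);
translate([1379, 409, 0]) cube([82, 82, 682]);
translate([228, 964, 0]) cube([82, 82, 682]);
translate([1379, 964, 0]) cube([82, 82, 682]);
translate([310, 409, 591]) cube([1069, 82, 91]);
translate([310, 964, 591]) cube([1069, 82, 91]);
translate([228, 491, 591]) cube([82, 473, 91]);
translate([1379, 491, 591]) cube([82, 473, 91]);


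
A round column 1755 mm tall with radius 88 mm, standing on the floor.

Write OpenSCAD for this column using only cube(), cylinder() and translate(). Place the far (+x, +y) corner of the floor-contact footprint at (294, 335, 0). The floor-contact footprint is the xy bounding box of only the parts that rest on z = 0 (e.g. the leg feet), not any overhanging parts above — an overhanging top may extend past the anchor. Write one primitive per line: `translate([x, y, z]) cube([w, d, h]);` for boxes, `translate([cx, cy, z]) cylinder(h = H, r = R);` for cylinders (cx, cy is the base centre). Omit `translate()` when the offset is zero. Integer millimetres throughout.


translate([206, 247, 0]) cylinder(h = 1755, r = 88);


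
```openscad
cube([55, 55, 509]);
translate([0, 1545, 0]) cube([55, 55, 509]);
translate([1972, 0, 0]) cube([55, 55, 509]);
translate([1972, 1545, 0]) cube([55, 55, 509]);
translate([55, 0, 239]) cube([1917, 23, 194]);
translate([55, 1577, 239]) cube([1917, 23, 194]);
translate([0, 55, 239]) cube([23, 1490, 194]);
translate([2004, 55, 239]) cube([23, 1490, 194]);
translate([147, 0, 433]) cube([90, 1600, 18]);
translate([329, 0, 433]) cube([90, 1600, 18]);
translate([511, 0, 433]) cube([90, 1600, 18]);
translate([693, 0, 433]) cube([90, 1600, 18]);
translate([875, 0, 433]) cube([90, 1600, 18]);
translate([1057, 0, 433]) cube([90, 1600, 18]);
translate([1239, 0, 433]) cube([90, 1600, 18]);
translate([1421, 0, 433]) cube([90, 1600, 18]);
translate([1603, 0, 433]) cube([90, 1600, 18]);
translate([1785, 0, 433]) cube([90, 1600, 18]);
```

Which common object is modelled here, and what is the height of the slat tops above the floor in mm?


A bed frame. The slat-top height is 451 mm.

Four posts, four rails, and a row of slats — a bed frame. Slats sit on the rails at z = 239 + 194 = 433; with slat thickness 18, the top is 451 mm.


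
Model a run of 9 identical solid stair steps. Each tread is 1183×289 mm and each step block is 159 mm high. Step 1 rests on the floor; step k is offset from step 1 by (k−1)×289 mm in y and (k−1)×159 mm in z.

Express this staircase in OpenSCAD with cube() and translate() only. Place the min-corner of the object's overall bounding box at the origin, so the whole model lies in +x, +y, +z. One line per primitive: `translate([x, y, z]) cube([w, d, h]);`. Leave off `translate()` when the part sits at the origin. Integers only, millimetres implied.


cube([1183, 289, 159]);
translate([0, 289, 159]) cube([1183, 289, 159]);
translate([0, 578, 318]) cube([1183, 289, 159]);
translate([0, 867, 477]) cube([1183, 289, 159]);
translate([0, 1156, 636]) cube([1183, 289, 159]);
translate([0, 1445, 795]) cube([1183, 289, 159]);
translate([0, 1734, 954]) cube([1183, 289, 159]);
translate([0, 2023, 1113]) cube([1183, 289, 159]);
translate([0, 2312, 1272]) cube([1183, 289, 159]);


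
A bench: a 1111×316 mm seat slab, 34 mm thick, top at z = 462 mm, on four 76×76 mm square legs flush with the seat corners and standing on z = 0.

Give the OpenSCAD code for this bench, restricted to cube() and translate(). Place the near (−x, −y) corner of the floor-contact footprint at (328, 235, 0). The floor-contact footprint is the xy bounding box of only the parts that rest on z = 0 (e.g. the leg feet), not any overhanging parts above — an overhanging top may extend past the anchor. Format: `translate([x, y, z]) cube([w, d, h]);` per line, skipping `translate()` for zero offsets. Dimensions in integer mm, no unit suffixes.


translate([328, 235, 428]) cube([1111, 316, 34]);
translate([328, 235, 0]) cube([76, 76, 428]);
translate([328, 475, 0]) cube([76, 76, 428]);
translate([1363, 235, 0]) cube([76, 76, 428]);
translate([1363, 475, 0]) cube([76, 76, 428]);


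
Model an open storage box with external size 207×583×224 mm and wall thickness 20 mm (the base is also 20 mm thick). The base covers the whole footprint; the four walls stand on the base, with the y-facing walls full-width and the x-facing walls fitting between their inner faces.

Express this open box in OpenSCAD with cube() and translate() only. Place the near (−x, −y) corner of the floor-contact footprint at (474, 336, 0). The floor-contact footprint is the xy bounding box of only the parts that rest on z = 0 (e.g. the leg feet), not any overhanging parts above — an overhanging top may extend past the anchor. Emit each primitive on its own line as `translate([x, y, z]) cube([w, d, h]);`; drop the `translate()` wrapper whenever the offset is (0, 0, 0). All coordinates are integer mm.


translate([474, 336, 0]) cube([207, 583, 20]);
translate([474, 336, 20]) cube([207, 20, 204]);
translate([474, 899, 20]) cube([207, 20, 204]);
translate([474, 356, 20]) cube([20, 543, 204]);
translate([661, 356, 20]) cube([20, 543, 204]);


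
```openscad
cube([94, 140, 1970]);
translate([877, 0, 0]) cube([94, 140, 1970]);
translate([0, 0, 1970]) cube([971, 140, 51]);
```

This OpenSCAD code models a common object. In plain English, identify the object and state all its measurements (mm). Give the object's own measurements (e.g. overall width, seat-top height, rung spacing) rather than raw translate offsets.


A door frame. The clear opening is 783 mm wide and 1970 mm high. Two 94 mm wide jambs, 140 mm deep, stand either side of the opening from the floor to the top of the opening. A 51 mm thick head sits across the top of both jambs, spanning the full outside width of the frame.


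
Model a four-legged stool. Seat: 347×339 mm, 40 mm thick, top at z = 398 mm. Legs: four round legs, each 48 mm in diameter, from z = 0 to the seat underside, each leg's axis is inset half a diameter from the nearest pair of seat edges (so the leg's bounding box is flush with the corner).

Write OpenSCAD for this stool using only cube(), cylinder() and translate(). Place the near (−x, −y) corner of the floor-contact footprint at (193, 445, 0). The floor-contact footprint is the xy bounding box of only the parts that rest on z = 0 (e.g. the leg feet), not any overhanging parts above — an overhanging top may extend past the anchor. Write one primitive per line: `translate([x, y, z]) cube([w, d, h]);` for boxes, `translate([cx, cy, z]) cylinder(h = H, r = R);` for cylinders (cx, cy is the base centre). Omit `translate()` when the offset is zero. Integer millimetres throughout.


// leg_h = 398 - 40 = 358
translate([193, 445, 358]) cube([347, 339, 40]);
translate([217, 469, 0]) cylinder(h = 358, r = 24);
translate([516, 469, 0]) cylinder(h = 358, r = 24);
translate([217, 760, 0]) cylinder(h = 358, r = 24);
translate([516, 760, 0]) cylinder(h = 358, r = 24);


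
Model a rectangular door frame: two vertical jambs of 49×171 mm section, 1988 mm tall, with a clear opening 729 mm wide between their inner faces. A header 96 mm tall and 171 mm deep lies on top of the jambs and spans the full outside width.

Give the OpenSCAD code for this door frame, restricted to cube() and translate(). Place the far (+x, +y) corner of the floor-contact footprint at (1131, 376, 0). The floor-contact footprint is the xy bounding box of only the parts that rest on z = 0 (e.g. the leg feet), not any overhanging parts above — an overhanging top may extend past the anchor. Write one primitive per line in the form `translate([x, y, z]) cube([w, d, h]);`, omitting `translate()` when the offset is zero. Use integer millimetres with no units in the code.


translate([304, 205, 0]) cube([49, 171, 1988]);
translate([1082, 205, 0]) cube([49, 171, 1988]);
translate([304, 205, 1988]) cube([827, 171, 96]);


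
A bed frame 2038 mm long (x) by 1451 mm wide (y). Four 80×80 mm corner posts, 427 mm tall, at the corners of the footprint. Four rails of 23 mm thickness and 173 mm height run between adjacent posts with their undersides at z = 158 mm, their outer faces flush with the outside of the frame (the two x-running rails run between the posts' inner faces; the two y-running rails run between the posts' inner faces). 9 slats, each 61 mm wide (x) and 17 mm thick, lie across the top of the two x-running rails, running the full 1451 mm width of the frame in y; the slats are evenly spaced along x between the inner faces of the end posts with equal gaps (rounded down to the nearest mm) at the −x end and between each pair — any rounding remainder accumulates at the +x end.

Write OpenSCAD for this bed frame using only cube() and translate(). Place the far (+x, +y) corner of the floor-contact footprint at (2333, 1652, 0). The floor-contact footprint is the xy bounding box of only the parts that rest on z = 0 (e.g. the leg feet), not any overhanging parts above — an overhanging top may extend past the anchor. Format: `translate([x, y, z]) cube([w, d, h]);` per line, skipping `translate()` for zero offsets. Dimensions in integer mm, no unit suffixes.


// slat z = rail_z + rail_h = 158 + 173 = 331
// slat gap = ⌊(1878 − 9·61) / 10⌋ = 132
translate([295, 201, 0]) cube([80, 80, 427]);
translate([295, 1572, 0]) cube([80, 80, 427]);
translate([2253, 201, 0]) cube([80, 80, 427]);
translate([2253, 1572, 0]) cube([80, 80, 427]);
translate([375, 201, 158]) cube([1878, 23, 173]);
translate([375, 1629, 158]) cube([1878, 23, 173]);
translate([295, 281, 158]) cube([23, 1291, 173]);
translate([2310, 281, 158]) cube([23, 1291, 173]);
translate([507, 201, 331]) cube([61, 1451, 17]);
translate([700, 201, 331]) cube([61, 1451, 17]);
translate([893, 201, 331]) cube([61, 1451, 17]);
translate([1086, 201, 331]) cube([61, 1451, 17]);
translate([1279, 201, 331]) cube([61, 1451, 17]);
translate([1472, 201, 331]) cube([61, 1451, 17]);
translate([1665, 201, 331]) cube([61, 1451, 17]);
translate([1858, 201, 331]) cube([61, 1451, 17]);
translate([2051, 201, 331]) cube([61, 1451, 17]);


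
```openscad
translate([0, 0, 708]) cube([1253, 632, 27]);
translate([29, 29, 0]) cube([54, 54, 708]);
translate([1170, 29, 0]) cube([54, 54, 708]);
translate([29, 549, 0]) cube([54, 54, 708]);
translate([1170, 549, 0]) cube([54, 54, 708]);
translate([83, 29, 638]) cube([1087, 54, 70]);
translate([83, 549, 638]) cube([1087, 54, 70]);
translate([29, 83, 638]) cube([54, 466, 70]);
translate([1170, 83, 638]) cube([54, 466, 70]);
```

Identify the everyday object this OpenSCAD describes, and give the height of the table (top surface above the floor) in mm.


A table. The table height is 735 mm.

A 1253×632×27 slab sits at z = 708 on four 54 mm square posts — a table. The top surface is at 708 + 27 = 735 mm.


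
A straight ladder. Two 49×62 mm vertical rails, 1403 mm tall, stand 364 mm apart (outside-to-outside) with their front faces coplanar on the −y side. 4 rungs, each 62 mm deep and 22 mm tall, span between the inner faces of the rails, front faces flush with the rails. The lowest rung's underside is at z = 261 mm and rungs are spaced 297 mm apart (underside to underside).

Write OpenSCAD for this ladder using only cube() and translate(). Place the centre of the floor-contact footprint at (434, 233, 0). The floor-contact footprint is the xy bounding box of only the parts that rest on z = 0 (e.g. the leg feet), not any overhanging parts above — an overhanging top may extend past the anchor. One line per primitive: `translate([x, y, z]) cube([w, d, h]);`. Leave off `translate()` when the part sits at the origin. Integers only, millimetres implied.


translate([252, 202, 0]) cube([49, 62, 1403]);
translate([567, 202, 0]) cube([49, 62, 1403]);
translate([301, 202, 261]) cube([266, 62, 22]);
translate([301, 202, 558]) cube([266, 62, 22]);
translate([301, 202, 855]) cube([266, 62, 22]);
translate([301, 202, 1152]) cube([266, 62, 22]);


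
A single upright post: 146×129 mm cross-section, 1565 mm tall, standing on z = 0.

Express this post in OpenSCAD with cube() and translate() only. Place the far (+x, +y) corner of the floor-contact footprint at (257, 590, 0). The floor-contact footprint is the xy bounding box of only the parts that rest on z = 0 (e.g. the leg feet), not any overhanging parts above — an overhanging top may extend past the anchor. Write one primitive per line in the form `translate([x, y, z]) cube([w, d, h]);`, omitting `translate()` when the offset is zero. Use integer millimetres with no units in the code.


translate([111, 461, 0]) cube([146, 129, 1565]);


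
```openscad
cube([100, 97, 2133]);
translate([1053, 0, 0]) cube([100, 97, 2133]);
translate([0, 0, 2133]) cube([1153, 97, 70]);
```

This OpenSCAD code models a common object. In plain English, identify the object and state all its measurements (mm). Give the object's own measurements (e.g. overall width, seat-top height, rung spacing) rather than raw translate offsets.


A door frame. The clear opening is 953 mm wide and 2133 mm high. Two 100 mm wide jambs, 97 mm deep, stand either side of the opening from the floor to the top of the opening. A 70 mm thick head sits across the top of both jambs, spanning the full outside width of the frame.


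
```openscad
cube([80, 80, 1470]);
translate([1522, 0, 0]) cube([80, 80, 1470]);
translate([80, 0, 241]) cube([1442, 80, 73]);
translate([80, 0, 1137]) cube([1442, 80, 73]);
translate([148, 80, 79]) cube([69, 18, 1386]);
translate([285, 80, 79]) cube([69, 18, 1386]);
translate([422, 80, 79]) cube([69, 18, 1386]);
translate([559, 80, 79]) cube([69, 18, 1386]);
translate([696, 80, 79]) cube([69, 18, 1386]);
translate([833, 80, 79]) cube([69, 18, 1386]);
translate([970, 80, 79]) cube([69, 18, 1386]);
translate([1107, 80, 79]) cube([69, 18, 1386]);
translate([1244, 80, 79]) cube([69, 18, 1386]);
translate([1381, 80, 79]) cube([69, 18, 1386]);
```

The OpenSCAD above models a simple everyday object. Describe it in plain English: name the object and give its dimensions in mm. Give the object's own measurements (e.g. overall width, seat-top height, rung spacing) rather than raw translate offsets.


A fence section. Two 80×80 mm posts, 1470 mm tall, stand on the floor with a clear span of 1442 mm between their inner faces. Two horizontal rails of 80×73 mm section span the gap between the posts with their undersides at z = 241 mm and z = 1137 mm, flush with the posts' −y face. 10 pickets, each 69 mm wide, 18 mm thick and 1386 mm tall, are fixed to the +y face of the rails with their bottoms at z = 79 mm, spaced across the span with a 68 mm gap after the −x post and between neighbouring pickets, with 72 mm left before the +x post.


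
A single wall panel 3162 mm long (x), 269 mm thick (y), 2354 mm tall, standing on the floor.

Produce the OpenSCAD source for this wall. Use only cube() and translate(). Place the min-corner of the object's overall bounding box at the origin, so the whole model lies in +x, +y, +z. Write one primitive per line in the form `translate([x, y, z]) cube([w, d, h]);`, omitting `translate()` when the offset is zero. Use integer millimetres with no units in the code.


cube([3162, 269, 2354]);


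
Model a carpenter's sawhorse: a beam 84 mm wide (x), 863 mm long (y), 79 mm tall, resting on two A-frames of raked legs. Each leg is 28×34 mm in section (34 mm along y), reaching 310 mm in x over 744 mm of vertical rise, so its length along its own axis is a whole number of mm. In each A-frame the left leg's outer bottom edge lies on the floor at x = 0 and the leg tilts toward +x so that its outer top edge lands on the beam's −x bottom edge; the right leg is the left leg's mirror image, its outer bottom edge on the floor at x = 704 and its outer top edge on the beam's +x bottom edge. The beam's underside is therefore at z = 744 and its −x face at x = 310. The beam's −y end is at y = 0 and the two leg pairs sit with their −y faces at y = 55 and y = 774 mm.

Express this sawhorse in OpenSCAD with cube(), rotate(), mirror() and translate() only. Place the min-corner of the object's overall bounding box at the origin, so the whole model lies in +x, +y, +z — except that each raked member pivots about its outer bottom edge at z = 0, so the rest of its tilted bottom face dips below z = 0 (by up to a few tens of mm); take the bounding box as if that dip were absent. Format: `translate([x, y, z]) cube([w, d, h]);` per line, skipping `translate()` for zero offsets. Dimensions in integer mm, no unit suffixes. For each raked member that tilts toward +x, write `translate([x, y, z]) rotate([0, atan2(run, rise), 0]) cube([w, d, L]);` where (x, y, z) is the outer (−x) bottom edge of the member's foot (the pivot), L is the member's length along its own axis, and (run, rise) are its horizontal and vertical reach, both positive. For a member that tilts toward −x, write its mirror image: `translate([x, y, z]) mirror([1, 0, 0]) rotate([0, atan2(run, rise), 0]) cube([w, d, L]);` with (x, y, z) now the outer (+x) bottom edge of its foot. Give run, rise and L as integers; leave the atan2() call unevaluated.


// leg length = √(310² + 744²) = 806
// right-leg outer foot x = 2·310 + 84 = 704
// beam min-corner = (310, 0, 744)
translate([310, 0, 744]) cube([84, 863, 79]);
translate([0, 55, 0]) rotate([0, atan2(310, 744), 0]) cube([28, 34, 806]);
translate([704, 55, 0]) mirror([1, 0, 0]) rotate([0, atan2(310, 744), 0]) cube([28, 34, 806]);
translate([0, 774, 0]) rotate([0, atan2(310, 744), 0]) cube([28, 34, 806]);
translate([704, 774, 0]) mirror([1, 0, 0]) rotate([0, atan2(310, 744), 0]) cube([28, 34, 806]);


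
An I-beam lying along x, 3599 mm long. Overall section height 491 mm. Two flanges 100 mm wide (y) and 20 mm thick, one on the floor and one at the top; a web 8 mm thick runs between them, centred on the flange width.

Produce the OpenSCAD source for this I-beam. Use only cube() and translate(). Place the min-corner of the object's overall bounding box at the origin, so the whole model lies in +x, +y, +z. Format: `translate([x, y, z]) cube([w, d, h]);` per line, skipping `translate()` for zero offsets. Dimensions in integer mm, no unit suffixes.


cube([3599, 100, 20]);
translate([0, 46, 20]) cube([3599, 8, 451]);
translate([0, 0, 471]) cube([3599, 100, 20]);


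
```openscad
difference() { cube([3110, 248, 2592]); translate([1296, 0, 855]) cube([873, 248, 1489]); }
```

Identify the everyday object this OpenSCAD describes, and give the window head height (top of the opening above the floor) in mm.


A wall with a window opening. The window head height is 2344 mm.

A wall with a rectangular opening subtracted — a window. Sill at z = 855, opening 1489 mm tall, so the head is at 855 + 1489 = 2344 mm.


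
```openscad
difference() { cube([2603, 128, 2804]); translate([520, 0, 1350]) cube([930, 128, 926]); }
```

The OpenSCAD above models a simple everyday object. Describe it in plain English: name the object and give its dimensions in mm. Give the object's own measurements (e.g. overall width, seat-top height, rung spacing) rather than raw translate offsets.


A wall 2603 mm long (x), 128 mm thick (y), 2804 mm tall, with a rectangular window opening cut through it. The opening is 930 mm wide and 926 mm tall; its sill is at z = 1350 mm and its near (−x) edge is 520 mm from the wall's −x end. The opening passes through the full wall thickness.


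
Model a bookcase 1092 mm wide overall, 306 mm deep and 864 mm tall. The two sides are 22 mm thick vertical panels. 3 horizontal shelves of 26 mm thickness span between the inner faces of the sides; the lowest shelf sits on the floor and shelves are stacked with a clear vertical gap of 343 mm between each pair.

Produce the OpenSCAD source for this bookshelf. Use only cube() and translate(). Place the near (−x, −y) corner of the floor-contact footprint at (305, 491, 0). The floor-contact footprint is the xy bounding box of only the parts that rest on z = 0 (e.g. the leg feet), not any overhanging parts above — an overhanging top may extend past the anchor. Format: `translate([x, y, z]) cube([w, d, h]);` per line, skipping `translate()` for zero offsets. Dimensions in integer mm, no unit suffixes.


translate([305, 491, 0]) cube([22, 306, 864]);
translate([1375, 491, 0]) cube([22, 306, 864]);
translate([327, 491, 0]) cube([1048, 306, 26]);
translate([327, 491, 369]) cube([1048, 306, 26]);
translate([327, 491, 738]) cube([1048, 306, 26]);


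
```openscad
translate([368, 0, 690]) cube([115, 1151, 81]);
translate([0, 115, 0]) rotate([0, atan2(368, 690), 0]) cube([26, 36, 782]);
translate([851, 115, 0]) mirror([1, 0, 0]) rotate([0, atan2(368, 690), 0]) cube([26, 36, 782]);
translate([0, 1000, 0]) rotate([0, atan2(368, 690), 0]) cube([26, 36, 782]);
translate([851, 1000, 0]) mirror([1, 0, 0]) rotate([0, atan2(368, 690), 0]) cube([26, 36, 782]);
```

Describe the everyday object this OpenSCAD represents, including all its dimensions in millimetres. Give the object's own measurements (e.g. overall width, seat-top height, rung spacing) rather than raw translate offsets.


A sawhorse. A 115×1151×81 mm beam (x, y, z) sits on two A-frame leg pairs. Each pair is two raked legs of 26×36 mm section (36 mm along y) splaying symmetrically in x. Each leg rises 690 mm vertically over 368 mm of horizontal reach and is 782 mm long along its own axis. Every leg's outer bottom edge rests on the floor and its outer top edge meets a bottom edge of the beam — the left legs (tilting toward +x) meet the beam's −x bottom edge, the right legs (their mirror images, tilting toward −x) meet its +x bottom edge — so the leg tops tuck under the beam, the beam's underside is 690 mm above the floor, and the feet are 851 mm apart outside-to-outside with the beam centred between them. The two leg pairs are set in 115 mm from either end of the beam.


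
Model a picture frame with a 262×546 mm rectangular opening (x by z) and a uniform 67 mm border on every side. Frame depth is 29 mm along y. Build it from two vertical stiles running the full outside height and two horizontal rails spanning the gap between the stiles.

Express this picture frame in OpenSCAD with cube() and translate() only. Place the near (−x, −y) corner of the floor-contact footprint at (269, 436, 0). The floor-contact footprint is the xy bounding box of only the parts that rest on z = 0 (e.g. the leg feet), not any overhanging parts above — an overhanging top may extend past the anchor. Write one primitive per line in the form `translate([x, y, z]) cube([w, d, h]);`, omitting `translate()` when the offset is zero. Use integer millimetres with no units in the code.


translate([269, 436, 0]) cube([67, 29, 680]);
translate([598, 436, 0]) cube([67, 29, 680]);
translate([336, 436, 0]) cube([262, 29, 67]);
translate([336, 436, 613]) cube([262, 29, 67]);


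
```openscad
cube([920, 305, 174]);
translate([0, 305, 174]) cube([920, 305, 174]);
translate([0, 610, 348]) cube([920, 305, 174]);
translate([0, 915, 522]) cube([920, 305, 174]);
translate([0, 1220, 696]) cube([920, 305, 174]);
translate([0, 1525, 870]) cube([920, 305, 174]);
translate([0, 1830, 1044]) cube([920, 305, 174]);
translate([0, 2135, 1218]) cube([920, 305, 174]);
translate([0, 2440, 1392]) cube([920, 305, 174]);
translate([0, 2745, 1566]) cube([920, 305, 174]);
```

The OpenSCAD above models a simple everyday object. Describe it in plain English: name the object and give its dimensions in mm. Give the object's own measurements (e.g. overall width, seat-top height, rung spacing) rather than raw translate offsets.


A straight staircase of 10 solid steps. Each step is 920 mm wide (x), 305 mm deep (y, the going) and 174 mm tall (the rise). The first step rests on the floor; each subsequent step sits one going further in +y and one rise higher in +z, directly behind and above the previous step with no overlap.


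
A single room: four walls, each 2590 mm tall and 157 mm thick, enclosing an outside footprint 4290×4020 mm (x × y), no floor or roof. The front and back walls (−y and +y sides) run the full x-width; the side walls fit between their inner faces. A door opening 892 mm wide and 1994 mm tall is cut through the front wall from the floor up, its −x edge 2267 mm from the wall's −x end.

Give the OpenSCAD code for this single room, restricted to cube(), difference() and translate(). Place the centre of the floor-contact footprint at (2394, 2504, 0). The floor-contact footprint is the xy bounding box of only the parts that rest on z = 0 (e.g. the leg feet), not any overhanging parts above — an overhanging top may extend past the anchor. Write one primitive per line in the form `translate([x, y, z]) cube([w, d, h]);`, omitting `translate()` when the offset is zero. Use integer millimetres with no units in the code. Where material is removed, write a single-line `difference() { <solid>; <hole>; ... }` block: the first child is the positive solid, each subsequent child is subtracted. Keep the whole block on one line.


difference() { translate([249, 494, 0]) cube([4290, 157, 2590]); translate([2516, 494, 0]) cube([892, 157, 1994]); }
translate([249, 4357, 0]) cube([4290, 157, 2590]);
translate([249, 651, 0]) cube([157, 3706, 2590]);
translate([4382, 651, 0]) cube([157, 3706, 2590]);


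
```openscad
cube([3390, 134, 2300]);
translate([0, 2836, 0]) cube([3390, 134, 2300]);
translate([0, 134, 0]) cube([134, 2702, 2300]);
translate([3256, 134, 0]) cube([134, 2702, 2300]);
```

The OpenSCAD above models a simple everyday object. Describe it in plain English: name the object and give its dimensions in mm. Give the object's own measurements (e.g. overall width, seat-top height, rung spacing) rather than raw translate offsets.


The wall frame of a small rectangular building: four walls, each 2300 mm tall and 134 mm thick, enclosing a footprint 3390 mm (x) by 2970 mm (y) outside-to-outside, with no floor or roof. The front and back walls (the −y and +y sides) span the full width; the two side walls fit between them.


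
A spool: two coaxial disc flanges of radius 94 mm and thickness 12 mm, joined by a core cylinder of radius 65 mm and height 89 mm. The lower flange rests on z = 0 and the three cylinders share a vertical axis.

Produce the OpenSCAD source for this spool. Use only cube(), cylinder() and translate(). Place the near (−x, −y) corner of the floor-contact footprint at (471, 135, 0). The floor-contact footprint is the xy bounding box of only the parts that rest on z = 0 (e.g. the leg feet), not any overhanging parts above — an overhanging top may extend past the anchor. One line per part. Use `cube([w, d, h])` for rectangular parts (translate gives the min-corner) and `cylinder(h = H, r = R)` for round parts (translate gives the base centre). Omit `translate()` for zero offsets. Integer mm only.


translate([565, 229, 0]) cylinder(h = 12, r = 94);
translate([565, 229, 12]) cylinder(h = 89, r = 65);
translate([565, 229, 101]) cylinder(h = 12, r = 94);


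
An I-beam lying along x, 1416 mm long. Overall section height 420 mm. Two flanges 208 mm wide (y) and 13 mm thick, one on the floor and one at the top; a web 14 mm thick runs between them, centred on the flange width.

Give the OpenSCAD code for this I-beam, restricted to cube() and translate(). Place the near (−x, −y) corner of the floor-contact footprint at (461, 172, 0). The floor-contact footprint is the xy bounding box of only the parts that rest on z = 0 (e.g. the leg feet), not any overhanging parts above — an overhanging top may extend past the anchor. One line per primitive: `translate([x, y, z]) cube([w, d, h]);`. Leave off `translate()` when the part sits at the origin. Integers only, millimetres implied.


translate([461, 172, 0]) cube([1416, 208, 13]);
translate([461, 269, 13]) cube([1416, 14, 394]);
translate([461, 172, 407]) cube([1416, 208, 13]);


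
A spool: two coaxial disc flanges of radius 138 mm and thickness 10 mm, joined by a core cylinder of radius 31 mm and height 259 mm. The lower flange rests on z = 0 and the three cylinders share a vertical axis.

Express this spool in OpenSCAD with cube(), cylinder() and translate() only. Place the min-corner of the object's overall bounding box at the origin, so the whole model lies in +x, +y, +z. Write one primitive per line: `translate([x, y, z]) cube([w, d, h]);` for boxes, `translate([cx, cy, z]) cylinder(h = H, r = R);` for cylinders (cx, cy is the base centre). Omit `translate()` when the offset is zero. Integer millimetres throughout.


translate([138, 138, 0]) cylinder(h = 10, r = 138);
translate([138, 138, 10]) cylinder(h = 259, r = 31);
translate([138, 138, 269]) cylinder(h = 10, r = 138);


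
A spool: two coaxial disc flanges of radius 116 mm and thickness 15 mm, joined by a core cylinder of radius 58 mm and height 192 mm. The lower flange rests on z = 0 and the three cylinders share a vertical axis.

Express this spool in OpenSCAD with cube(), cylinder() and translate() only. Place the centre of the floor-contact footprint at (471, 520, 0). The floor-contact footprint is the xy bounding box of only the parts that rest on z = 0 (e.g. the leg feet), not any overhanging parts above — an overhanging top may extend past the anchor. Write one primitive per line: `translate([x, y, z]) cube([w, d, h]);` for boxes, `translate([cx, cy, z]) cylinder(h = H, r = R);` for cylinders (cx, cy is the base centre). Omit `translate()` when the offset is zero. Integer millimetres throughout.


translate([471, 520, 0]) cylinder(h = 15, r = 116);
translate([471, 520, 15]) cylinder(h = 192, r = 58);
translate([471, 520, 207]) cylinder(h = 15, r = 116);


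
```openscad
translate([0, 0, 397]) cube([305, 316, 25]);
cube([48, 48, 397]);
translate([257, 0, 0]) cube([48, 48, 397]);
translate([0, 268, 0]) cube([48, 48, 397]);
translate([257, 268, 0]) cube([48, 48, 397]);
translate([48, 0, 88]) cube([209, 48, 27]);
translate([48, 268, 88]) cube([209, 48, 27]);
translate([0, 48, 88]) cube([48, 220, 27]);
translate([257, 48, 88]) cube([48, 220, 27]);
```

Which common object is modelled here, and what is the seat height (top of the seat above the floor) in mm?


A stool. The seat height is 422 mm.

A 305×316×25 slab at z = 397 on four corner posts — a stool. The seat top is 397 + 25 = 422 mm.


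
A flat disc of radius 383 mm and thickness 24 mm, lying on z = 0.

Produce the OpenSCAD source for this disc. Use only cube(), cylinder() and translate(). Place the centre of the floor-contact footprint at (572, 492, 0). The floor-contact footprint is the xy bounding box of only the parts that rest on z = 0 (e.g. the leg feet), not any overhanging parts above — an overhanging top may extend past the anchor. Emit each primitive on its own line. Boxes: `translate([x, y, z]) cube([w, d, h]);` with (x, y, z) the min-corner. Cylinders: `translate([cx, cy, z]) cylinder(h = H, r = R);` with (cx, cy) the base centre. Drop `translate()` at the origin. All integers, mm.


translate([572, 492, 0]) cylinder(h = 24, r = 383);
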